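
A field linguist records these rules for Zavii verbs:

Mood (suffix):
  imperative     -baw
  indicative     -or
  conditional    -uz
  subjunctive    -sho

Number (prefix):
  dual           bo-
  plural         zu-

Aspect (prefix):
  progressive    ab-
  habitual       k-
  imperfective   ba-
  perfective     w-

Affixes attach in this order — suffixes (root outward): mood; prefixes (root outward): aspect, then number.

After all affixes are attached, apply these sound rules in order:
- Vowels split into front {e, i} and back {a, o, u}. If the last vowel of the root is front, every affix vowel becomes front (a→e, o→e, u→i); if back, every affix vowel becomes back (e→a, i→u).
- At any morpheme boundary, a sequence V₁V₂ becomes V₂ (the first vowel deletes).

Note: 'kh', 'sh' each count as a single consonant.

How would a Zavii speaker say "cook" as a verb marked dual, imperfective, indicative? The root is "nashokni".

Attach aspect imperfective ba- → banashokni.
Attach number dual bo- → bobanashokni.
Attach mood indicative -or → bobanashoknior.
Apply vowel harmony: bobanashoknior → bebenashoknier.
Apply vowel deletion: bebenashoknier → bebenashokner.

bebenashokner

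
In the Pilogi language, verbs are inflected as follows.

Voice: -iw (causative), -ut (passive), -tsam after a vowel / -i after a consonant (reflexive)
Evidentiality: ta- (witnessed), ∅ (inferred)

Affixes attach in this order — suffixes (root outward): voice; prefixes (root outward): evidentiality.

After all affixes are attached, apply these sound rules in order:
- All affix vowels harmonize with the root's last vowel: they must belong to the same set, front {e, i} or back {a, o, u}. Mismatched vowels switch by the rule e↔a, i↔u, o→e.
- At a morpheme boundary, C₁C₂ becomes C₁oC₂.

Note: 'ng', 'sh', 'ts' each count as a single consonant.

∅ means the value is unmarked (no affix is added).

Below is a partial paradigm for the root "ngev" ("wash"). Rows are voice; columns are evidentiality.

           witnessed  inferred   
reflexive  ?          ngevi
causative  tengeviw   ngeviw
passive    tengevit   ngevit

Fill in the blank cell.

Attach voice reflexive -i (after consonant 'v') → ngevi.
Attach evidentiality witnessed ta- → tangevi.
Apply vowel harmony: tangevi → tengevi.
Epenthesis: no change.

tengevi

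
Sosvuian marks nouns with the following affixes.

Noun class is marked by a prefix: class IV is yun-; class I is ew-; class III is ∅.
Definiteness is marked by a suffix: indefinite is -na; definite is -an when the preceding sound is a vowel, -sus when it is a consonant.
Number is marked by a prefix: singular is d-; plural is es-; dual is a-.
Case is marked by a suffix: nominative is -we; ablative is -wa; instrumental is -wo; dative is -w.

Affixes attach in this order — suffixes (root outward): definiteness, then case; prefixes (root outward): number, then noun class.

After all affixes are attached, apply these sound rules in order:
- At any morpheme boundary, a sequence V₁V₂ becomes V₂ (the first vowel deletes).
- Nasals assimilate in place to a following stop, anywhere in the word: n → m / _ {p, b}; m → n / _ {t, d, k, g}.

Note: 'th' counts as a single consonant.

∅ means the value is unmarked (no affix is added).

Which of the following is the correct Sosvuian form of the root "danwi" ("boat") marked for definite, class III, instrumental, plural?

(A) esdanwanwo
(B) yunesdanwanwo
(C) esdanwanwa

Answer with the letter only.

Attach number plural es- → esdanwi.
Attach definiteness definite -an (after vowel 'i') → esdanwian.
noun class = class III: zero marking, form stays esdanwian.
Attach case instrumental -wo → esdanwianwo.
Apply vowel deletion: esdanwianwo → esdanwanwo.
Nasal assimilation: no change.
So the correct form is esdanwanwo, option (A).
(C) esdanwanwa is wrong: it uses ablative instead of instrumental for case.
(B) yunesdanwanwo is wrong: it uses class IV instead of class III for noun class.

A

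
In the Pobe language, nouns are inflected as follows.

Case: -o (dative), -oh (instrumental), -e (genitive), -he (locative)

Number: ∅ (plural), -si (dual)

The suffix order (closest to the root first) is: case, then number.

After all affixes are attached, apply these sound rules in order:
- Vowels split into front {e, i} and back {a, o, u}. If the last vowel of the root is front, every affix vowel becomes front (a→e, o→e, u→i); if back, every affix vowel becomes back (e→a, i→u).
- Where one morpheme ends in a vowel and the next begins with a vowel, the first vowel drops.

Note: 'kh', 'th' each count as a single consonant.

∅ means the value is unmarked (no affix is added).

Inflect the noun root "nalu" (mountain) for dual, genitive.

Attach case genitive -e → nalue.
Attach number dual -si → naluesi.
Apply vowel harmony: naluesi → naluasu.
Apply vowel deletion: naluasu → nalasu.

nalasu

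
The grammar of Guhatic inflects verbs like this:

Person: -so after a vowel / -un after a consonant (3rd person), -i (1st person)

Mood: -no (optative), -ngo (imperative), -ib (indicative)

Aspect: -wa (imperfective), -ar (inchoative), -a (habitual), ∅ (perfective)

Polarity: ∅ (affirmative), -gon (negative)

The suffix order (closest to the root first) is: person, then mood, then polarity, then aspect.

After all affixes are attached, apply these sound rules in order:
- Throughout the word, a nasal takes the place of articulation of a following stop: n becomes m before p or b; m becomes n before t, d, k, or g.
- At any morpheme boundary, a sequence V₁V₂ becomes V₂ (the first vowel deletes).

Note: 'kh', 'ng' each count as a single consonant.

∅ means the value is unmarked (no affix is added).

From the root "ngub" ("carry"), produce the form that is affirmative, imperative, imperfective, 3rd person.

ngubunngowa

Attach person 3rd person -un (after consonant 'b') → ngubun.
Attach mood imperative -ngo → ngubunngo.
polarity = affirmative: zero marking, form stays ngubunngo.
Attach aspect imperfective -wa → ngubunngowa.
Nasal assimilation: no change.
Vowel deletion: no change.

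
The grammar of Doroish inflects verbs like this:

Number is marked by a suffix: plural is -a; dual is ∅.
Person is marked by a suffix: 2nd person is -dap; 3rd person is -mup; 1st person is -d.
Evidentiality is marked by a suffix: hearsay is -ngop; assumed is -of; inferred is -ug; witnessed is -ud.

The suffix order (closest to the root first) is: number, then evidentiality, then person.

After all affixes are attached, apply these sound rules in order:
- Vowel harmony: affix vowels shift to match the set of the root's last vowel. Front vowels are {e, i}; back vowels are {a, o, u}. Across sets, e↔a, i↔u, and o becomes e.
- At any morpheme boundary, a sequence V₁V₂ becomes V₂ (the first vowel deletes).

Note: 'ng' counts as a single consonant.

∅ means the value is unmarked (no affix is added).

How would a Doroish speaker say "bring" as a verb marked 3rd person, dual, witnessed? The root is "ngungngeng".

ngungngengidmip

number = dual: zero marking, form stays ngungngeng.
Attach evidentiality witnessed -ud → ngungngengud.
Attach person 3rd person -mup → ngungngengudmup.
Apply vowel harmony: ngungngengudmup → ngungngengidmip.
Vowel deletion: no change.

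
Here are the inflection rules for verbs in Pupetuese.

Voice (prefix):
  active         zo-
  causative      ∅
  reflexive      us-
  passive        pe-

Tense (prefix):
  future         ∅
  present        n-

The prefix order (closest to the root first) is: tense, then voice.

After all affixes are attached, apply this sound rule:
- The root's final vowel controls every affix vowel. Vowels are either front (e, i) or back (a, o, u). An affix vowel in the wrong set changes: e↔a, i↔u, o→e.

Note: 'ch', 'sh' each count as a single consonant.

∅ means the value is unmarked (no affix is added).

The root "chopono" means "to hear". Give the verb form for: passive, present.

Attach tense present n- → nchopono.
Attach voice passive pe- → penchopono.
Apply vowel harmony: penchopono → panchopono.

panchopono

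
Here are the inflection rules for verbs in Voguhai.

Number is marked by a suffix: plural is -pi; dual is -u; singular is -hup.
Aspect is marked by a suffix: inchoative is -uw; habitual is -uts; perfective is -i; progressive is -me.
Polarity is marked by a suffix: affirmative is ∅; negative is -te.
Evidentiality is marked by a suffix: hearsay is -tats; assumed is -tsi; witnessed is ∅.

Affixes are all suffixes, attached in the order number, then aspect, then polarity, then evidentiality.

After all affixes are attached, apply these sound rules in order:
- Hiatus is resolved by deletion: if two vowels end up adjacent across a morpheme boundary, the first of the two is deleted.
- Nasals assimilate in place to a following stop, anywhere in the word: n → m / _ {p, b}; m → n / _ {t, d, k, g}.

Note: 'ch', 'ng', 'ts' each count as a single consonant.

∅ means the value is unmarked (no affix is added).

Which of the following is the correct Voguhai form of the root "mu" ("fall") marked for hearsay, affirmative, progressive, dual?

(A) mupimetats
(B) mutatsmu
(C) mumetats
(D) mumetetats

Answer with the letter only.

C

Attach number dual -u → muu.
Attach aspect progressive -me → muume.
polarity = affirmative: zero marking, form stays muume.
Attach evidentiality hearsay -tats → muumetats.
Apply vowel deletion: muumetats → mumetats.
Nasal assimilation: no change.
So the correct form is mumetats, option (C).
(A) mupimetats is wrong: it uses plural instead of dual for number.
(B) mutatsmu is wrong: it has the affixes in the wrong order.
(D) mumetetats is wrong: it uses negative instead of affirmative for polarity.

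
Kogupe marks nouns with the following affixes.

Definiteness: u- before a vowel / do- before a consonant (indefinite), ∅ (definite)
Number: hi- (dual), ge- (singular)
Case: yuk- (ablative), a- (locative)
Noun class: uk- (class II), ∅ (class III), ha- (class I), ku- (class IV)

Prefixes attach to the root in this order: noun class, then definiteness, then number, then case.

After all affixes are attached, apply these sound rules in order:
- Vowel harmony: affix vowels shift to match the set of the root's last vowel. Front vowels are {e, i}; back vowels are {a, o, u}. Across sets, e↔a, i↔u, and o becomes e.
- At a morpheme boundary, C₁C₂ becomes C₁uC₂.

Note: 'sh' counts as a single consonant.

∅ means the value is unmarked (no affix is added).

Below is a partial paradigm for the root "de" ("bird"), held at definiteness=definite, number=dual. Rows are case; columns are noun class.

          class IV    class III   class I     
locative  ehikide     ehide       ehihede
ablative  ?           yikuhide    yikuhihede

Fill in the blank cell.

Attach noun class class IV ku- → kude.
definiteness = definite: zero marking, form stays kude.
Attach number dual hi- → hikude.
Attach case ablative yuk- → yukhikude.
Apply vowel harmony: yukhikude → yikhikide.
Apply epenthesis: yikhikide → yikuhikide.

yikuhikide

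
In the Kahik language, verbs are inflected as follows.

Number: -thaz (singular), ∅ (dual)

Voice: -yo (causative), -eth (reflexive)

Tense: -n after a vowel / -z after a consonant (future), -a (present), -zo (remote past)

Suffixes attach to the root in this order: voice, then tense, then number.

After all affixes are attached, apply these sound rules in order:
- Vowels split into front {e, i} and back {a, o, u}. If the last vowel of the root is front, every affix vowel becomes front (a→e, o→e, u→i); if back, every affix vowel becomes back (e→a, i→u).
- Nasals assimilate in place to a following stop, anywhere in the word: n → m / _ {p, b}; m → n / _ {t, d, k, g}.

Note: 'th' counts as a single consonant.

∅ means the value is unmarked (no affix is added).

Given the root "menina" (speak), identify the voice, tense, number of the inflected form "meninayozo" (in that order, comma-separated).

causative, remote past, dual

Segment: menina-yo-zo.
voice: -yo → causative.
tense: -zo → remote past.
number: ∅ → dual.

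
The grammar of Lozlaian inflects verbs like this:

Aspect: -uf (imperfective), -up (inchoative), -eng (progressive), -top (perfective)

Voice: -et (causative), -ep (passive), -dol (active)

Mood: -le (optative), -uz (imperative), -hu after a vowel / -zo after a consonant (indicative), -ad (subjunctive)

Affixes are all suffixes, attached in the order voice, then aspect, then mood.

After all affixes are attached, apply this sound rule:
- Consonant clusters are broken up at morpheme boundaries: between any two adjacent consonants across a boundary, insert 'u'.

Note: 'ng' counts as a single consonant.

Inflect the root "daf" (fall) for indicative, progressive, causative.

Attach voice causative -et → dafet.
Attach aspect progressive -eng → dafeteng.
Attach mood indicative -zo (after consonant 'ng') → dafetengzo.
Apply epenthesis: dafetengzo → dafetenguzo.

dafetenguzo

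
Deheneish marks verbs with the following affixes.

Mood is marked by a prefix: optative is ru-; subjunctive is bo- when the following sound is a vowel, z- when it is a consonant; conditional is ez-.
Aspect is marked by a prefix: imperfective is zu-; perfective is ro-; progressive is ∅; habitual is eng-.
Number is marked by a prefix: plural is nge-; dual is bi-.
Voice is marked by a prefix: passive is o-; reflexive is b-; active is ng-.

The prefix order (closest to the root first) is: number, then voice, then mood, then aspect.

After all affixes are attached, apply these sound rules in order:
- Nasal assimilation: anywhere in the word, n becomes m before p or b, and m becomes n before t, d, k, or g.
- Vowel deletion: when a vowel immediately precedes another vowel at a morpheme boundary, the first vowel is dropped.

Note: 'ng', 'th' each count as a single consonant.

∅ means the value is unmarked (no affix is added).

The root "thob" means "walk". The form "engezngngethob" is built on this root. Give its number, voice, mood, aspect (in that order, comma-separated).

Segment: eng-ez-ng-nge-thob.
number: nge- → plural.
voice: ng- → active.
mood: ez- → conditional.
aspect: eng- → habitual.

plural, active, conditional, habitual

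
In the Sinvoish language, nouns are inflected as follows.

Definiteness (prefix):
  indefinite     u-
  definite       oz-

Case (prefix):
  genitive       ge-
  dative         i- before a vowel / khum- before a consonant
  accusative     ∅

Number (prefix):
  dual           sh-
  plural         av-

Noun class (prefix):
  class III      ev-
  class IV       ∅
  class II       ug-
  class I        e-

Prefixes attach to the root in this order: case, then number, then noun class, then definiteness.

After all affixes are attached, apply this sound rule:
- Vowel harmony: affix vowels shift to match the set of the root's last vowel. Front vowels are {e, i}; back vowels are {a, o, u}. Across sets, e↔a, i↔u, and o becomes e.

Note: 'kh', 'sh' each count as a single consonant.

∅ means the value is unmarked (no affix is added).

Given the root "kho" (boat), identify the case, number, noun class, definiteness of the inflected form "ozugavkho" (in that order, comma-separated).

Segment: oz-ug-av-kho.
case: ∅ → accusative.
number: av- → plural.
noun class: ug- → class II.
definiteness: oz- → definite.

accusative, plural, class II, definite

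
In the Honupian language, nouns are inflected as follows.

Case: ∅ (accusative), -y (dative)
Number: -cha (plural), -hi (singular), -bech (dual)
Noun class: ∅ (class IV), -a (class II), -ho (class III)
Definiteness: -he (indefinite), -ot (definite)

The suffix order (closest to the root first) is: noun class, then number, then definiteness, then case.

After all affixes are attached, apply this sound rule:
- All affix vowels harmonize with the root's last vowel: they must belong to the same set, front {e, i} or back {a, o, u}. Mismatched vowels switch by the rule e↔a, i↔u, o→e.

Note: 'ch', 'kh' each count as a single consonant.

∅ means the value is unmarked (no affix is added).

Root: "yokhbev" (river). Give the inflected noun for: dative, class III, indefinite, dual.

yokhbevhebechhey

Attach noun class class III -ho → yokhbevho.
Attach number dual -bech → yokhbevhobech.
Attach definiteness indefinite -he → yokhbevhobechhe.
Attach case dative -y → yokhbevhobechhey.
Apply vowel harmony: yokhbevhobechhey → yokhbevhebechhey.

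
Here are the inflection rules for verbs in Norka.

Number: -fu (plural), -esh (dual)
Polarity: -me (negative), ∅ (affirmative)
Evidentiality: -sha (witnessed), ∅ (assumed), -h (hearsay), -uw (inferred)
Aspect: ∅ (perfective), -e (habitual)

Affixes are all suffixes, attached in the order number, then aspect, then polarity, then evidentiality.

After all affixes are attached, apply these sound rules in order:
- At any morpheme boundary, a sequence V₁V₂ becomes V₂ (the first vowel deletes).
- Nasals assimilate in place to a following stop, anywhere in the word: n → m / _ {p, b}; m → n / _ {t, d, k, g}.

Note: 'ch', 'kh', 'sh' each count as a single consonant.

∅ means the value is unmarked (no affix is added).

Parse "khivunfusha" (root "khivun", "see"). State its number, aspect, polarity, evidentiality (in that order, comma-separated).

Segment: khivun-fu-sha.
number: -fu → plural.
aspect: ∅ → perfective.
polarity: ∅ → affirmative.
evidentiality: -sha → witnessed.

plural, perfective, affirmative, witnessed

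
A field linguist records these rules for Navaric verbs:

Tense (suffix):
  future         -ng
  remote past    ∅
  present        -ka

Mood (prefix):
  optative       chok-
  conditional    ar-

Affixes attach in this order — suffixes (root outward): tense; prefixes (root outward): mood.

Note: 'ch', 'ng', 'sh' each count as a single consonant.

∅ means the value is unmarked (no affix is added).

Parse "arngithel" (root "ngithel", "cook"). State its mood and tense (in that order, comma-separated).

Segment: ar-ngithel.
mood: ar- → conditional.
tense: ∅ → remote past.

conditional, remote past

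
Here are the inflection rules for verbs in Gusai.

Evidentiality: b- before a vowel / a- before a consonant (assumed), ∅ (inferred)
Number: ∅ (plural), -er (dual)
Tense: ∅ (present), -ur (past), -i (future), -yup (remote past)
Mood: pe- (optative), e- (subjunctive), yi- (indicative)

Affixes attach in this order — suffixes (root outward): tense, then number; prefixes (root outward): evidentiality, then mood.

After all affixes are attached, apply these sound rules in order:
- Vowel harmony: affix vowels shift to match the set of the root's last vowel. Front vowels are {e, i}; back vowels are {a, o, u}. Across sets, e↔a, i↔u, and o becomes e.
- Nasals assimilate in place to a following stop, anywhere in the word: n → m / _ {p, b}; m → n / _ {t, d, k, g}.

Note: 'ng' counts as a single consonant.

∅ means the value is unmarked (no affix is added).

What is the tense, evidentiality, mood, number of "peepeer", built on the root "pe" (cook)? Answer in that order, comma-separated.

present, assumed, optative, dual

Segment: pe-a-pe-er.
tense: ∅ → present.
evidentiality: b/a- → assumed.
mood: pe- → optative.
number: -er → dual.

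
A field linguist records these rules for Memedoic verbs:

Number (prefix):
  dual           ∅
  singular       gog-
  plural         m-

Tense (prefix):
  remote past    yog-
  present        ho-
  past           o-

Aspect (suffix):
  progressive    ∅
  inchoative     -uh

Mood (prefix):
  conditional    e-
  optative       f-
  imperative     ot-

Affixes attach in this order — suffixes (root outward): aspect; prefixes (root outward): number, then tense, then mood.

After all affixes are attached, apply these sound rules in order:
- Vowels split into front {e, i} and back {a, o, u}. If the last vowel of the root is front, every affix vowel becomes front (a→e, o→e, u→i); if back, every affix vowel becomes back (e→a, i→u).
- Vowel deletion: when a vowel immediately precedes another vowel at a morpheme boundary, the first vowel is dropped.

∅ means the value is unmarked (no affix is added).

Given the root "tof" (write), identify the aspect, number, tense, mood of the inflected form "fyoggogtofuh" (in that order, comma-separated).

inchoative, singular, remote past, optative

Segment: f-yog-gog-tof-uh.
aspect: -uh → inchoative.
number: gog- → singular.
tense: yog- → remote past.
mood: f- → optative.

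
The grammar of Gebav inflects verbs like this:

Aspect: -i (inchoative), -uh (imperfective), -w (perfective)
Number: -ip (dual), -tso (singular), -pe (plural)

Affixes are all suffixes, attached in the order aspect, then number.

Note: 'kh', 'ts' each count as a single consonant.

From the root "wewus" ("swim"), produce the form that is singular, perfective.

Attach aspect perfective -w → wewusw.
Attach number singular -tso → wewuswtso.

wewuswtso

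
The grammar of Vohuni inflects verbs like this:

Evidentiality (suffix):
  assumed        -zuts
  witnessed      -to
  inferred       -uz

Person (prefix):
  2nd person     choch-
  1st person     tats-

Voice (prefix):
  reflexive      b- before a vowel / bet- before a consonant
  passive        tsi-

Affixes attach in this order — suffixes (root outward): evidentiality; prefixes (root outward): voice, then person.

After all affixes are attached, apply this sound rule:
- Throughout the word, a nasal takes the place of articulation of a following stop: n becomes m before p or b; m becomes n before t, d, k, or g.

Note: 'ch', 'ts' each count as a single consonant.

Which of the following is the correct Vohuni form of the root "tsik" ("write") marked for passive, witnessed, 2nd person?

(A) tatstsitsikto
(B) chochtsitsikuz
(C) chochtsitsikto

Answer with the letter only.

C

Attach evidentiality witnessed -to → tsikto.
Attach voice passive tsi- → tsitsikto.
Attach person 2nd person choch- → chochtsitsikto.
Nasal assimilation: no change.
So the correct form is chochtsitsikto, option (C).
(A) tatstsitsikto is wrong: it uses 1st person instead of 2nd person for person.
(B) chochtsitsikuz is wrong: it uses inferred instead of witnessed for evidentiality.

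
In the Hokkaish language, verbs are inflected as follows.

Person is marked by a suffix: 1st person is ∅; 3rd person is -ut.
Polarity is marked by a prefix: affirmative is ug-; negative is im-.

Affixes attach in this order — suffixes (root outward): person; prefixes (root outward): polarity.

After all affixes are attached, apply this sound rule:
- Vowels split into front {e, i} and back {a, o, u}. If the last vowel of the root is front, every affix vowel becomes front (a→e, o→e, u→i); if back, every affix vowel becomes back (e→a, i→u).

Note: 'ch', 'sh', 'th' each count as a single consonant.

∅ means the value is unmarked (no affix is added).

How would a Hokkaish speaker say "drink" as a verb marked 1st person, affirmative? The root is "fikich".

Attach polarity affirmative ug- → ugfikich.
person = 1st person: zero marking, form stays ugfikich.
Apply vowel harmony: ugfikich → igfikich.

igfikich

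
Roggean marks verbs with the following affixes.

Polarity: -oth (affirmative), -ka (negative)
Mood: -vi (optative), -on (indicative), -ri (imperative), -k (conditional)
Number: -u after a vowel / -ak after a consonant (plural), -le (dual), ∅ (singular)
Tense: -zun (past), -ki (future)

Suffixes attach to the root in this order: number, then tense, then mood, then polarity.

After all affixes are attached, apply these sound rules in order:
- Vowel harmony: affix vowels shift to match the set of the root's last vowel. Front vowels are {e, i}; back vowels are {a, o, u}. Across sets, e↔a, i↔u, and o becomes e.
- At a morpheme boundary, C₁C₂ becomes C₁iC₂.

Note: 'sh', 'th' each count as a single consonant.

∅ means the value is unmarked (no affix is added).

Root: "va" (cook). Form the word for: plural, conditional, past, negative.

vauzunikika

Attach number plural -u (after vowel 'a') → vau.
Attach tense past -zun → vauzun.
Attach mood conditional -k → vauzunk.
Attach polarity negative -ka → vauzunkka.
Vowel harmony: no change.
Apply epenthesis: vauzunkka → vauzunikika.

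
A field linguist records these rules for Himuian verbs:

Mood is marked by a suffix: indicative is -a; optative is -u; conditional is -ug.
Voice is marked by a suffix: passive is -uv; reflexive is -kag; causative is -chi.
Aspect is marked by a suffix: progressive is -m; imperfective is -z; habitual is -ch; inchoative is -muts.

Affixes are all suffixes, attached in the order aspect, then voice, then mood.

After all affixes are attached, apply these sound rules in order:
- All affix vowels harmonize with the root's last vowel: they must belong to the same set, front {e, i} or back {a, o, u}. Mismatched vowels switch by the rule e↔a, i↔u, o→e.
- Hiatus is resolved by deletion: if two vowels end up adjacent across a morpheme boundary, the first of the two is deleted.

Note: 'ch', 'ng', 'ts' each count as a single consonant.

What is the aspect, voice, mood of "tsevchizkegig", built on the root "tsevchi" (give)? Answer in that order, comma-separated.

Segment: tsevchi-z-kag-ug.
aspect: -z → imperfective.
voice: -kag → reflexive.
mood: -ug → conditional.

imperfective, reflexive, conditional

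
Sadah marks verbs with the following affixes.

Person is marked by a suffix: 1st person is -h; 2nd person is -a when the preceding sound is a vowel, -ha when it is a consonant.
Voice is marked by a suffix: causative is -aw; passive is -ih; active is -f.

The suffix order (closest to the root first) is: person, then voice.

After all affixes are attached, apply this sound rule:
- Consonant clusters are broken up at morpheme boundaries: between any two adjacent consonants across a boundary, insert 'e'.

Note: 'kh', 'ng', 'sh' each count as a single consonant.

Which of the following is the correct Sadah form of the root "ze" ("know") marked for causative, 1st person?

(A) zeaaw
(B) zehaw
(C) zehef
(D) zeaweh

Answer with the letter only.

B

Attach person 1st person -h → zeh.
Attach voice causative -aw → zehaw.
Epenthesis: no change.
So the correct form is zehaw, option (B).
(C) zehef is wrong: it uses active instead of causative for voice.
(A) zeaaw is wrong: it uses 2nd person instead of 1st person for person.
(D) zeaweh is wrong: it has the affixes in the wrong order.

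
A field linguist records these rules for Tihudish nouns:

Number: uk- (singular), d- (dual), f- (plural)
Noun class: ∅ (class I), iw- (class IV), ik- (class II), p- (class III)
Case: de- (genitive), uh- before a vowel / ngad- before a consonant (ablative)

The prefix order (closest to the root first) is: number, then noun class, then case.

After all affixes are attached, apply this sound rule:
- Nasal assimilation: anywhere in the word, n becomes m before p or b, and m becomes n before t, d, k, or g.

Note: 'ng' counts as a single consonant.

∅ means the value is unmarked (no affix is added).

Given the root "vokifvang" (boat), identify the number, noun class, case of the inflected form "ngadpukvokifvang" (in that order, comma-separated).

singular, class III, ablative

Segment: ngad-p-uk-vokifvang.
number: uk- → singular.
noun class: p- → class III.
case: uh/ngad- → ablative.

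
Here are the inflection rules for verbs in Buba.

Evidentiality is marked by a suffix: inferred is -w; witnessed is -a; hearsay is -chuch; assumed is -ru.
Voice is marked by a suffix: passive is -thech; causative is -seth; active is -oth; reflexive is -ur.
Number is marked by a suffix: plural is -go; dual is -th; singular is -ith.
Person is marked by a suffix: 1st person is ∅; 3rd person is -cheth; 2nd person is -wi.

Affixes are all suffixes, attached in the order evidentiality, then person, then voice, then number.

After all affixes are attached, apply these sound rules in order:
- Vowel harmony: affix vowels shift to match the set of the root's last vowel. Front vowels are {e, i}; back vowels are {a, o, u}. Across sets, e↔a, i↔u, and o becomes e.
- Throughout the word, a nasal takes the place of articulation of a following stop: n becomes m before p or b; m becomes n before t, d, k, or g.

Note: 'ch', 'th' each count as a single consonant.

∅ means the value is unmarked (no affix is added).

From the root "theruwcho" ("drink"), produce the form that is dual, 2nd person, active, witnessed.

theruwchoawuothth

Attach evidentiality witnessed -a → theruwchoa.
Attach person 2nd person -wi → theruwchoawi.
Attach voice active -oth → theruwchoawioth.
Attach number dual -th → theruwchoawiothth.
Apply vowel harmony: theruwchoawiothth → theruwchoawuothth.
Nasal assimilation: no change.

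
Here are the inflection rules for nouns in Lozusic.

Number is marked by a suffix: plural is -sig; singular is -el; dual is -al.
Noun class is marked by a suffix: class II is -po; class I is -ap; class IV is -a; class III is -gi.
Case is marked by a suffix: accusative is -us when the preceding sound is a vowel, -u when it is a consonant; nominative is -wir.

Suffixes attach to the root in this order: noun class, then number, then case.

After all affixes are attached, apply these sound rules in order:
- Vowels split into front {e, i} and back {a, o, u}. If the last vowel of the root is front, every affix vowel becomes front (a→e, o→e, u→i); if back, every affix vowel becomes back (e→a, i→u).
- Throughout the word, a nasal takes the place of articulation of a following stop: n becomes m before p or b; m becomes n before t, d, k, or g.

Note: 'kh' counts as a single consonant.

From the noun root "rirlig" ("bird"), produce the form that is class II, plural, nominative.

Attach noun class class II -po → rirligpo.
Attach number plural -sig → rirligposig.
Attach case nominative -wir → rirligposigwir.
Apply vowel harmony: rirligposigwir → rirligpesigwir.
Nasal assimilation: no change.

rirligpesigwir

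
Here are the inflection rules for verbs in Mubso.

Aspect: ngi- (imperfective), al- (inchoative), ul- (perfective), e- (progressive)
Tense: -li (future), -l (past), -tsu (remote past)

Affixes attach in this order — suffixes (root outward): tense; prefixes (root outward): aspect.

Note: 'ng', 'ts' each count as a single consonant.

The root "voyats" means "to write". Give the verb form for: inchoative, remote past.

alvoyatstsu

Attach aspect inchoative al- → alvoyats.
Attach tense remote past -tsu → alvoyatstsu.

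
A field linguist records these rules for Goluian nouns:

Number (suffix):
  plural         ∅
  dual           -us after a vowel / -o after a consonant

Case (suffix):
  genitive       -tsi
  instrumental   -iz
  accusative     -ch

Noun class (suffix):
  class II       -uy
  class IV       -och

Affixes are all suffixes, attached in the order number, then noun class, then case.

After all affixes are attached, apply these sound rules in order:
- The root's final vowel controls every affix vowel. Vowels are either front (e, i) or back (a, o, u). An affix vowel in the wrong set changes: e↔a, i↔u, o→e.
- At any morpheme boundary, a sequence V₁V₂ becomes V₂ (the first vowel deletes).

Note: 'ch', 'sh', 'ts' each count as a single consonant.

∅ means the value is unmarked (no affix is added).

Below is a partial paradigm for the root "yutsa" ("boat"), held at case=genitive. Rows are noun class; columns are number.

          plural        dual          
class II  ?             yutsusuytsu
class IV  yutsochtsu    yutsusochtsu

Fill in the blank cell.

number = plural: zero marking, form stays yutsa.
Attach noun class class II -uy → yutsauy.
Attach case genitive -tsi → yutsauytsi.
Apply vowel harmony: yutsauytsi → yutsauytsu.
Apply vowel deletion: yutsauytsu → yutsuytsu.

yutsuytsu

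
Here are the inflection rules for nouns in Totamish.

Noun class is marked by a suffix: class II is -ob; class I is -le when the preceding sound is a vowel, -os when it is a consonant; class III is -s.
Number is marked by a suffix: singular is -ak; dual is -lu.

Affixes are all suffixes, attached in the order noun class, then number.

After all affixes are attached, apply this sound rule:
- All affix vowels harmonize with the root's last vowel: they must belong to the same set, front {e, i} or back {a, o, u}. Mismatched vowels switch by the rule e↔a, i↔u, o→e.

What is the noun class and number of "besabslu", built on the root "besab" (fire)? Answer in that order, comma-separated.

class III, dual

Segment: besab-s-lu.
noun class: -s → class III.
number: -lu → dual.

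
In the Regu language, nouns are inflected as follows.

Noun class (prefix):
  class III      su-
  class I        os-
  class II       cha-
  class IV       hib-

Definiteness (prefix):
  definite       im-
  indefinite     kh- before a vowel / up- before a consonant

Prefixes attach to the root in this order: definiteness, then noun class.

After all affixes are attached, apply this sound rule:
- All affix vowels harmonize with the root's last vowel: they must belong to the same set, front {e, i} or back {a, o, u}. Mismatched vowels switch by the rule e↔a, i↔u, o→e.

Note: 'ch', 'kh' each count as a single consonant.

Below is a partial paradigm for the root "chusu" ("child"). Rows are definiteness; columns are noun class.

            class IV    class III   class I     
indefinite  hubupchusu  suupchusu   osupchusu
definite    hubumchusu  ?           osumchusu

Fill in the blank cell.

suumchusu

Attach definiteness definite im- → imchusu.
Attach noun class class III su- → suimchusu.
Apply vowel harmony: suimchusu → suumchusu.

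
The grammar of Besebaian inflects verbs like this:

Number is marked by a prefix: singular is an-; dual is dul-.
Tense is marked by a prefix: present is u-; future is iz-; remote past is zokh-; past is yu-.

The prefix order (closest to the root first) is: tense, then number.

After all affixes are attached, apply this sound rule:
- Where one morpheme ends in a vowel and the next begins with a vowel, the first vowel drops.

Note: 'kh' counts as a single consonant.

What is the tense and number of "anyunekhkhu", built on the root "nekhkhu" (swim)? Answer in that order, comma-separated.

past, singular

Segment: an-yu-nekhkhu.
tense: yu- → past.
number: an- → singular.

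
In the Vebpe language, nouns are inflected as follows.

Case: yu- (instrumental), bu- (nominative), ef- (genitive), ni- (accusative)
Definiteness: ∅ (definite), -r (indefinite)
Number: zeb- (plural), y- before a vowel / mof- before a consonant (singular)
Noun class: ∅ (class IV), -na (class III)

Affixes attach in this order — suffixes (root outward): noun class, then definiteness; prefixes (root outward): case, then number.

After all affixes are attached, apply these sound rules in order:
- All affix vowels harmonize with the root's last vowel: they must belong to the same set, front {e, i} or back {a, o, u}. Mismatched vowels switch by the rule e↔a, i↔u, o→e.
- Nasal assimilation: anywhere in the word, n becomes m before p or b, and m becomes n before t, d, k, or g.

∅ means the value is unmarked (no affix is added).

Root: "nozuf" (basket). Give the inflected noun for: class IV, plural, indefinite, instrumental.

zabyunozufr

noun class = class IV: zero marking, form stays nozuf.
Attach definiteness indefinite -r → nozufr.
Attach case instrumental yu- → yunozufr.
Attach number plural zeb- → zebyunozufr.
Apply vowel harmony: zebyunozufr → zabyunozufr.
Nasal assimilation: no change.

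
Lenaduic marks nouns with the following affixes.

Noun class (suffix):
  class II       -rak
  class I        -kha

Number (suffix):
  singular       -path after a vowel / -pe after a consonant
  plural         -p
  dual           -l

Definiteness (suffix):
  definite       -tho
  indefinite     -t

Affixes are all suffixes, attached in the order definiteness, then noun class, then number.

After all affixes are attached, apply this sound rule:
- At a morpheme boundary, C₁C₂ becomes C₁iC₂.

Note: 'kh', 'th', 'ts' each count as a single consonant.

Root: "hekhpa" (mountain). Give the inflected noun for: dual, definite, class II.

Attach definiteness definite -tho → hekhpatho.
Attach noun class class II -rak → hekhpathorak.
Attach number dual -l → hekhpathorakl.
Apply epenthesis: hekhpathorakl → hekhpathorakil.

hekhpathorakil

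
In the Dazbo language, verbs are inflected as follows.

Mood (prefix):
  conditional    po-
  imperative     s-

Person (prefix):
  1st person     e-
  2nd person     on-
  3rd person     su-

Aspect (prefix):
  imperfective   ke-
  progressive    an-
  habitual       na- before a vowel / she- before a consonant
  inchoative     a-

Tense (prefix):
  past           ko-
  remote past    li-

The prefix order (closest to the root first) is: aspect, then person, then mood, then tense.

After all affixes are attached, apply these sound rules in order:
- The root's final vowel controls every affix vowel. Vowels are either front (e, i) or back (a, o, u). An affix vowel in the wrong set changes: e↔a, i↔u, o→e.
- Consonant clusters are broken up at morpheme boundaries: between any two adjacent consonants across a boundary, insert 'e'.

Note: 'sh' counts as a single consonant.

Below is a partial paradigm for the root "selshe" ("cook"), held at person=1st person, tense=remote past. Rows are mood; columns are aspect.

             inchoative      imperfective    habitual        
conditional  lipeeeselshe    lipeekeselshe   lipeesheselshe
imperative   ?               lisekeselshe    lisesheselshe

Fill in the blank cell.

liseeselshe

Attach aspect inchoative a- → aselshe.
Attach person 1st person e- → easelshe.
Attach mood imperative s- → seaselshe.
Attach tense remote past li- → liseaselshe.
Apply vowel harmony: liseaselshe → liseeselshe.
Epenthesis: no change.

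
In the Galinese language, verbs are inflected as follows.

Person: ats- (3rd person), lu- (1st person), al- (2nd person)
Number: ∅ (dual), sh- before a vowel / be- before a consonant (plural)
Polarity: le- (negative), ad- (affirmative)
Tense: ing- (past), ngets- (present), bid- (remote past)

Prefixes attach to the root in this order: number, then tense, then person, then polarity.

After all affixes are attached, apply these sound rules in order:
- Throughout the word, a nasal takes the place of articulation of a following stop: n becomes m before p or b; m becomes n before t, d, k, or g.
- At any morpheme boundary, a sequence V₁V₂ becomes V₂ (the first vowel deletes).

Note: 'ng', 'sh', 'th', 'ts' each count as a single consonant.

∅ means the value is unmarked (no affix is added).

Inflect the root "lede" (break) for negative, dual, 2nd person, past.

lalinglede

number = dual: zero marking, form stays lede.
Attach tense past ing- → inglede.
Attach person 2nd person al- → alinglede.
Attach polarity negative le- → lealinglede.
Nasal assimilation: no change.
Apply vowel deletion: lealinglede → lalinglede.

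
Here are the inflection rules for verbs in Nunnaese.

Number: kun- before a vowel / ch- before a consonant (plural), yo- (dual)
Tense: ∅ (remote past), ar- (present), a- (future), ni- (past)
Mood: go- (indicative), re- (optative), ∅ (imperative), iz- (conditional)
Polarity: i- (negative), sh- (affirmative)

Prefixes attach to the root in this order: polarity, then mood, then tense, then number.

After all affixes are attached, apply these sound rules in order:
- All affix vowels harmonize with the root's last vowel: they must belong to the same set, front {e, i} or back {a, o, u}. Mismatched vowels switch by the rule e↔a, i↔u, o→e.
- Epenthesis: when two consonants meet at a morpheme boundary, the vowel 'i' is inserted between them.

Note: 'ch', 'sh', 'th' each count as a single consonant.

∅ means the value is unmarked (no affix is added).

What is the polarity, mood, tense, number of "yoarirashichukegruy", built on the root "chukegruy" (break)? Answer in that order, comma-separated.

affirmative, optative, present, dual

Segment: yo-ar-re-sh-chukegruy.
polarity: sh- → affirmative.
mood: re- → optative.
tense: ar- → present.
number: yo- → dual.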